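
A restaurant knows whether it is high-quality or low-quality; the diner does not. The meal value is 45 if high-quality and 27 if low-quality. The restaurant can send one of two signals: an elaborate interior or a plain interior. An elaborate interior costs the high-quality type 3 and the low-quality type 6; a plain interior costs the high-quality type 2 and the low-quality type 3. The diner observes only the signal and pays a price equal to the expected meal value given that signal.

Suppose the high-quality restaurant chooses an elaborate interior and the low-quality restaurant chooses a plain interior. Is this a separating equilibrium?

If types separate, elaborate interior earns payment 45 and plain interior earns 27.
High-quality: elaborate interior gives 45 − 3 = 42; plain interior gives 27 − 2 = 25. No deviation. ✓
Low-quality: plain interior gives 27 − 3 = 24; elaborate interior gives 45 − 6 = 39. Would deviate. ✗

No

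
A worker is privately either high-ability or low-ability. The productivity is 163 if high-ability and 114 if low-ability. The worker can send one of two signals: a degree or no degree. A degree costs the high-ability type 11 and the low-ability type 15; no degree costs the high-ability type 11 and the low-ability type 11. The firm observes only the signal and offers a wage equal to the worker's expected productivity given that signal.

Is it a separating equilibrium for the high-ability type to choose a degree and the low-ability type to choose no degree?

Under separation the firm infers type exactly: degree → high-ability (pays 163), no degree → low-ability (pays 114).
High-ability: degree gives 163 − 11 = 152; no degree gives 114 − 11 = 103. No deviation. ✓
Low-ability: no degree gives 114 − 11 = 103; degree gives 163 − 15 = 148. Would deviate. ✗

No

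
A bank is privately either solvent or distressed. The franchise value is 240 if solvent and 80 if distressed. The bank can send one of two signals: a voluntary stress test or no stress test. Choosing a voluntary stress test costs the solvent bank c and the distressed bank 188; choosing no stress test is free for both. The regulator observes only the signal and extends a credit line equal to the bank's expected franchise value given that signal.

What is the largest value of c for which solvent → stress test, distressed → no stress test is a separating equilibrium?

Under separation: stress test → solvent (pays 240); no stress test → distressed (pays 80).
Distressed: 80 − 0 = 80 ≥ 240 − 188 = 52. Holds regardless of c. ✓
Solvent: 240 − c ≥ 80 − 0, so c ≤ 240 − 80 = 160.

160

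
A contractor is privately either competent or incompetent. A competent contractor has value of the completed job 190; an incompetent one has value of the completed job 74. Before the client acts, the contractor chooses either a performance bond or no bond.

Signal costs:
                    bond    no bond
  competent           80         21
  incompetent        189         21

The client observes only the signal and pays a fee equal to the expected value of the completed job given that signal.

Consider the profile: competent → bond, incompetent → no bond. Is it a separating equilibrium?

If types separate, bond earns payment 190 and no bond earns 74.
Competent: bond gives 190 − 80 = 110; no bond gives 74 − 21 = 53. No deviation. ✓
Incompetent: no bond gives 74 − 21 = 53; bond gives 190 − 189 = 1. No deviation. ✓
Neither type gains from mimicking the other.

Yes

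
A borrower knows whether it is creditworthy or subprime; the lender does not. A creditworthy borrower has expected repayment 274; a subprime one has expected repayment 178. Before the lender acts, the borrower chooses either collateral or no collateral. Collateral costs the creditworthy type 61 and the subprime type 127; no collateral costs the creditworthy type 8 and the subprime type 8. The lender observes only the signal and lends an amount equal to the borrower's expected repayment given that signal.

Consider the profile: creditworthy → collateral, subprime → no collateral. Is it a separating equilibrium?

Under separation the lender infers type exactly: collateral → creditworthy (pays 274), no collateral → subprime (pays 178).
Creditworthy: collateral gives 274 − 61 = 213; no collateral gives 178 − 8 = 170. No deviation. ✓
Subprime: no collateral gives 178 − 8 = 170; collateral gives 274 − 127 = 147. No deviation. ✓
Both incentive constraints hold.

Yes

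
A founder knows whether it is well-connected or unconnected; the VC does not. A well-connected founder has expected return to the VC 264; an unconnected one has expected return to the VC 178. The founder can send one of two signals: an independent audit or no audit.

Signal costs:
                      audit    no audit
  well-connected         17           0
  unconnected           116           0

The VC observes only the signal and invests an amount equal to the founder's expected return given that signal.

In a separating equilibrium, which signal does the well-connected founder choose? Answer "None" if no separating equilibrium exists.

Try well-connected → audit, unconnected → no audit:
  If types separate, audit earns payment 264 and no audit earns 178.
  Well-connected: audit gives 264 − 17 = 247; no audit gives 178 − 0 = 178. No deviation. ✓
  Unconnected: no audit gives 178 − 0 = 178; audit gives 264 − 116 = 148. No deviation. ✓
Both hold — the well-connected type sends audit.

audit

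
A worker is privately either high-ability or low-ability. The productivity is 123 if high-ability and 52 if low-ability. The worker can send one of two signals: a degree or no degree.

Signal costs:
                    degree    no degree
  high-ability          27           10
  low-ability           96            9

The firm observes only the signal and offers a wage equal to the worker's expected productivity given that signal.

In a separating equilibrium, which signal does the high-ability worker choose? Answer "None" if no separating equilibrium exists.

Try high-ability → degree, low-ability → no degree:
  Under separation the firm infers type exactly: degree → high-ability (pays 123), no degree → low-ability (pays 52).
  High-ability: degree gives 123 − 27 = 96; no degree gives 52 − 10 = 42. No deviation. ✓
  Low-ability: no degree gives 52 − 9 = 43; degree gives 123 − 96 = 27. No deviation. ✓
Both hold — the high-ability type sends degree.

degree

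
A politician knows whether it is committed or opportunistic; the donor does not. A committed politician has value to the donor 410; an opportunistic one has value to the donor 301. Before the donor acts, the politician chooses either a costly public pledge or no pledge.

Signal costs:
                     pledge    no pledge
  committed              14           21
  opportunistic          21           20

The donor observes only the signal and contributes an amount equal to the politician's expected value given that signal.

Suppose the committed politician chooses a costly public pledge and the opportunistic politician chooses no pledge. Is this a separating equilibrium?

No

Under separation the donor infers type exactly: pledge → committed (pays 410), no pledge → opportunistic (pays 301).
Committed: pledge gives 410 − 14 = 396; no pledge gives 301 − 21 = 280. No deviation. ✓
Opportunistic: no pledge gives 301 − 20 = 281; pledge gives 410 − 21 = 389. Would deviate. ✗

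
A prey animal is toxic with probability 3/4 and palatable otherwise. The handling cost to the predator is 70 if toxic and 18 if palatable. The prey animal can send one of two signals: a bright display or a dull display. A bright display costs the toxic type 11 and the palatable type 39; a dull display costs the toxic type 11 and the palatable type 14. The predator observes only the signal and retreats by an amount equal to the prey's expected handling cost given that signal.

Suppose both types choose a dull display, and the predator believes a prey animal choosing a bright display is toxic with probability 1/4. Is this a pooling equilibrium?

On the equilibrium path (dull display) the predator holds the prior 3/4 and pays 3/4·70 + 1/4·18 = 57. Off-path (bright display) belief 1/4 gives 1/4·70 + 3/4·18 = 31.
Toxic: dull display gives 57 − 11 = 46; bright display gives 31 − 11 = 20. Stays. ✓
Palatable: dull display gives 57 − 14 = 43; bright display gives 31 − 39 = -8. Stays. ✓
Beliefs are Bayes-consistent on-path and both types best-respond.

Yes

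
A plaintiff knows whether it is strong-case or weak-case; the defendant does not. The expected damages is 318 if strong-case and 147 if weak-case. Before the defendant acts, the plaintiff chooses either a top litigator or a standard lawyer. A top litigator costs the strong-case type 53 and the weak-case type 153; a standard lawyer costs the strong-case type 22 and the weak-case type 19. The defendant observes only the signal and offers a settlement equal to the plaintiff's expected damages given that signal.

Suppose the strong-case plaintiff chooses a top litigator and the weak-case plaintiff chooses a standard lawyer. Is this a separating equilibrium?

Under separation the defendant infers type exactly: top litigator → strong-case (pays 318), standard lawyer → weak-case (pays 147).
Strong-case: top litigator gives 318 − 53 = 265; standard lawyer gives 147 − 22 = 125. No deviation. ✓
Weak-case: standard lawyer gives 147 − 19 = 128; top litigator gives 318 − 153 = 165. Would deviate. ✗

No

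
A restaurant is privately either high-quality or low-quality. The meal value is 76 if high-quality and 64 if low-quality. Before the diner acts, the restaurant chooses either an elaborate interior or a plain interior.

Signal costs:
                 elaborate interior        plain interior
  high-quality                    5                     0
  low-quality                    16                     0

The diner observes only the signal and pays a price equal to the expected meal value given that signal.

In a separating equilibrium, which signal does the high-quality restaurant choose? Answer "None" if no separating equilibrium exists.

elaborate interior

Try high-quality → elaborate interior, low-quality → plain interior:
  If types separate, elaborate interior earns payment 76 and plain interior earns 64.
  High-quality: elaborate interior gives 76 − 5 = 71; plain interior gives 64 − 0 = 64. No deviation. ✓
  Low-quality: plain interior gives 64 − 0 = 64; elaborate interior gives 76 − 16 = 60. No deviation. ✓
Both hold — the high-quality type sends elaborate interior.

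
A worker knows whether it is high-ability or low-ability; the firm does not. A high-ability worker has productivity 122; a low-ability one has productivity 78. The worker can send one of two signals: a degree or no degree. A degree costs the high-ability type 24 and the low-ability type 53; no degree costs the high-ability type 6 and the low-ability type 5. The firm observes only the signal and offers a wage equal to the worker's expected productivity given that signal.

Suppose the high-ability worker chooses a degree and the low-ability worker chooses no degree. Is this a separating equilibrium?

If types separate, degree earns payment 122 and no degree earns 78.
High-ability: degree gives 122 − 24 = 98; no degree gives 78 − 6 = 72. No deviation. ✓
Low-ability: no degree gives 78 − 5 = 73; degree gives 122 − 53 = 69. No deviation. ✓
Neither type gains from mimicking the other.

Yes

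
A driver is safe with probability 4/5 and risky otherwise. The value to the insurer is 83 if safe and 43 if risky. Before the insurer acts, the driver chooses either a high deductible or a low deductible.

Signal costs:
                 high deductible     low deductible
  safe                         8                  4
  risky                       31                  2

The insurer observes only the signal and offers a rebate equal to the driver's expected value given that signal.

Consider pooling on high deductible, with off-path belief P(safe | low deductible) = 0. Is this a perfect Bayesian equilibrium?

Yes

On the equilibrium path (high deductible) the insurer holds the prior 4/5 and pays 4/5·83 + 1/5·43 = 75. Off-path (low deductible) belief 0 gives 0·83 + 1·43 = 43.
Safe: high deductible gives 75 − 8 = 67; low deductible gives 43 − 4 = 39. Stays. ✓
Risky: high deductible gives 75 − 31 = 44; low deductible gives 43 − 2 = 41. Stays. ✓
Beliefs are Bayes-consistent on-path and both types best-respond.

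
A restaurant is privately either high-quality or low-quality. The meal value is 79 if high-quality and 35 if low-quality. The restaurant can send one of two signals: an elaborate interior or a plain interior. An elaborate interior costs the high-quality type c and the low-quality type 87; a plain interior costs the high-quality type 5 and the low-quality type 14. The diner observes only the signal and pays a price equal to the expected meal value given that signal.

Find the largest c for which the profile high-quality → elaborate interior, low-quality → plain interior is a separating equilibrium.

49

Under separation: elaborate interior → high-quality (pays 79); plain interior → low-quality (pays 35).
Low-quality: 35 − 14 = 21 ≥ 79 − 87 = -8. Holds regardless of c. ✓
High-quality: 79 − c ≥ 35 − 5, so c ≤ 79 − 30 = 49.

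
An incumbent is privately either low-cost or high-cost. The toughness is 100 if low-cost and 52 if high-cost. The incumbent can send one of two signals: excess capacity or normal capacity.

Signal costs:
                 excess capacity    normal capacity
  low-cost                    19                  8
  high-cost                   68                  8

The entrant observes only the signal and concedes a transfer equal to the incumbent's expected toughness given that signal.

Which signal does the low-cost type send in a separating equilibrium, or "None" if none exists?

excess capacity

Try low-cost → excess capacity, high-cost → normal capacity:
  If types separate, excess capacity earns payment 100 and normal capacity earns 52.
  Low-cost: excess capacity gives 100 − 19 = 81; normal capacity gives 52 − 8 = 44. No deviation. ✓
  High-cost: normal capacity gives 52 − 8 = 44; excess capacity gives 100 − 68 = 32. No deviation. ✓
Both hold — the low-cost type sends excess capacity.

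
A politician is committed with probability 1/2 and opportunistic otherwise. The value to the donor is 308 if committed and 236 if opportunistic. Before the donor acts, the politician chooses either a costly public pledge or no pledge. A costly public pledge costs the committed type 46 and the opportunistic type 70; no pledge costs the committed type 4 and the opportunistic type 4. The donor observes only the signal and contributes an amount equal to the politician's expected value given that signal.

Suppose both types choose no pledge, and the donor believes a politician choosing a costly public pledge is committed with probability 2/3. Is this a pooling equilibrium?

Yes

On the equilibrium path (no pledge) the donor holds the prior 1/2 and pays 1/2·308 + 1/2·236 = 272. Off-path (pledge) belief 2/3 gives 2/3·308 + 1/3·236 = 284.
Committed: no pledge gives 272 − 4 = 268; pledge gives 284 − 46 = 238. Stays. ✓
Opportunistic: no pledge gives 272 − 4 = 268; pledge gives 284 − 70 = 214. Stays. ✓
Beliefs are Bayes-consistent on-path and both types best-respond.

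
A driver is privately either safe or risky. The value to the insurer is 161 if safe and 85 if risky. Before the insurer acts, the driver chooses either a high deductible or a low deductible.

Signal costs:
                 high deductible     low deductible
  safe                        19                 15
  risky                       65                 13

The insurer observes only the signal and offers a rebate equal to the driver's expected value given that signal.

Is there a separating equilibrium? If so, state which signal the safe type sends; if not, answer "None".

Try safe → high deductible, risky → low deductible:
  Under separation the insurer infers type exactly: high deductible → safe (pays 161), low deductible → risky (pays 85).
  Safe: high deductible gives 161 − 19 = 142; low deductible gives 85 − 15 = 70. No deviation. ✓
  Risky: low deductible gives 85 − 13 = 72; high deductible gives 161 − 65 = 96. Would deviate. ✗
Try safe → low deductible, risky → high deductible:
  Under separation the insurer infers type exactly: low deductible → safe (pays 161), high deductible → risky (pays 85).
  Safe: low deductible gives 161 − 15 = 146; high deductible gives 85 − 19 = 66. No deviation. ✓
  Risky: high deductible gives 85 − 65 = 20; low deductible gives 161 − 13 = 148. Would deviate. ✗
Neither assignment is incentive-compatible.

None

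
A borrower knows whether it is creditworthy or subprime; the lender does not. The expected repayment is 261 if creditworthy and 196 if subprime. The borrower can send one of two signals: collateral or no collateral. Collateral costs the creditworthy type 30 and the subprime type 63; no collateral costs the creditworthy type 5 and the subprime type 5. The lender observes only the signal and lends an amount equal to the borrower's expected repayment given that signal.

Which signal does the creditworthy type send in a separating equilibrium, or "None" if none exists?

Try creditworthy → collateral, subprime → no collateral:
  If types separate, collateral earns payment 261 and no collateral earns 196.
  Creditworthy: collateral gives 261 − 30 = 231; no collateral gives 196 − 5 = 191. No deviation. ✓
  Subprime: no collateral gives 196 − 5 = 191; collateral gives 261 − 63 = 198. Would deviate. ✗
Try creditworthy → no collateral, subprime → collateral:
  If types separate, no collateral earns payment 261 and collateral earns 196.
  Creditworthy: no collateral gives 261 − 5 = 256; collateral gives 196 − 30 = 166. No deviation. ✓
  Subprime: collateral gives 196 − 63 = 133; no collateral gives 261 − 5 = 256. Would deviate. ✗
Neither assignment is incentive-compatible.

None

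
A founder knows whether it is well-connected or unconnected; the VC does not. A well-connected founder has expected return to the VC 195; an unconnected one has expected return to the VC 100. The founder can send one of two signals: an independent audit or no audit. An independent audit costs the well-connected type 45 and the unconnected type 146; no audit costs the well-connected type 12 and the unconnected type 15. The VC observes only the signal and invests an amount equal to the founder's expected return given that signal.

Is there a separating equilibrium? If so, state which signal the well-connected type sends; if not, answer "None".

Try well-connected → audit, unconnected → no audit:
  If types separate, audit earns payment 195 and no audit earns 100.
  Well-connected: audit gives 195 − 45 = 150; no audit gives 100 − 12 = 88. No deviation. ✓
  Unconnected: no audit gives 100 − 15 = 85; audit gives 195 − 146 = 49. No deviation. ✓
Both hold — the well-connected type sends audit.

audit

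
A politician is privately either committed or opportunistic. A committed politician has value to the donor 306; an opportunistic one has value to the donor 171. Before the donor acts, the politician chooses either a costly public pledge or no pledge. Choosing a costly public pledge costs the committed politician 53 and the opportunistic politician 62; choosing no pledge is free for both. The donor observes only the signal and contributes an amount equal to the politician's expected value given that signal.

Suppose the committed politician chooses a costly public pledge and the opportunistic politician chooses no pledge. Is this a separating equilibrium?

No

Under separation the donor infers type exactly: pledge → committed (pays 306), no pledge → opportunistic (pays 171).
Committed: pledge gives 306 − 53 = 253; no pledge gives 171 − 0 = 171. No deviation. ✓
Opportunistic: no pledge gives 171 − 0 = 171; pledge gives 306 − 62 = 244. Would deviate. ✗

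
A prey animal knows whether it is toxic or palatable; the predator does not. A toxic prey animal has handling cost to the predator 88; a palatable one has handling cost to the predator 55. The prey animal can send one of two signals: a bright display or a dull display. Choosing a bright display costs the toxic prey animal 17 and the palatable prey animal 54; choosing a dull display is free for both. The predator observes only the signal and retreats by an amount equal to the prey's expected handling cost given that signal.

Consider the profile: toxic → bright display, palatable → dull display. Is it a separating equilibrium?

If types separate, bright display earns payment 88 and dull display earns 55.
Toxic: bright display gives 88 − 17 = 71; dull display gives 55 − 0 = 55. No deviation. ✓
Palatable: dull display gives 55 − 0 = 55; bright display gives 88 − 54 = 34. No deviation. ✓
Both incentive constraints hold.

Yes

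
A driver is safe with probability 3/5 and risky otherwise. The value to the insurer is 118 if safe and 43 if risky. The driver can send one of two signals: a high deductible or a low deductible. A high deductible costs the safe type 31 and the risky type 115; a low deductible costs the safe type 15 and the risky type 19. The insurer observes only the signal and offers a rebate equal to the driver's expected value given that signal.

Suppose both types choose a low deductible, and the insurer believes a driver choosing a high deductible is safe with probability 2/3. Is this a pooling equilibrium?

Yes

At the pooled signal (low deductible) the insurer holds the prior 3/5 and pays 3/5·118 + 2/5·43 = 88. Off-path (high deductible) belief 2/3 gives 2/3·118 + 1/3·43 = 93.
Safe: low deductible gives 88 − 15 = 73; high deductible gives 93 − 31 = 62. Stays. ✓
Risky: low deductible gives 88 − 19 = 69; high deductible gives 93 − 115 = -22. Stays. ✓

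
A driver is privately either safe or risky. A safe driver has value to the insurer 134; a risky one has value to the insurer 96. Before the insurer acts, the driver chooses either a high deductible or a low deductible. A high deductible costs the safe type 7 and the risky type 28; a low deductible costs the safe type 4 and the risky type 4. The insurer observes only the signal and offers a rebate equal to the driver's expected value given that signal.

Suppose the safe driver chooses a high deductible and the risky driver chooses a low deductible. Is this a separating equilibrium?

No

If types separate, high deductible earns payment 134 and low deductible earns 96.
Safe: high deductible gives 134 − 7 = 127; low deductible gives 96 − 4 = 92. No deviation. ✓
Risky: low deductible gives 96 − 4 = 92; high deductible gives 134 − 28 = 106. Would deviate. ✗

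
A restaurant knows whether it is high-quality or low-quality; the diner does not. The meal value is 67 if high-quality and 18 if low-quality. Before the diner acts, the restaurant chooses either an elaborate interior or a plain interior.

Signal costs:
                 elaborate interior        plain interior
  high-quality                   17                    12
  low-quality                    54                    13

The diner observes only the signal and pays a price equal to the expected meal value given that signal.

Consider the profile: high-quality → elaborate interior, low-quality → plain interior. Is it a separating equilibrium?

If types separate, elaborate interior earns payment 67 and plain interior earns 18.
High-quality: elaborate interior gives 67 − 17 = 50; plain interior gives 18 − 12 = 6. No deviation. ✓
Low-quality: plain interior gives 18 − 13 = 5; elaborate interior gives 67 − 54 = 13. Would deviate. ✗

No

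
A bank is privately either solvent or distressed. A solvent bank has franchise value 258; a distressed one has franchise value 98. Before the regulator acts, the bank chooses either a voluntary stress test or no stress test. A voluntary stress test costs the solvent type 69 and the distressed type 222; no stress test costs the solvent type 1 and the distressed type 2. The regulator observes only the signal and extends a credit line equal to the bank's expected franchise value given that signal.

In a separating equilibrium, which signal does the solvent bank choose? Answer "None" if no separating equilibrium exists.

Try solvent → stress test, distressed → no stress test:
  If types separate, stress test earns payment 258 and no stress test earns 98.
  Solvent: stress test gives 258 − 69 = 189; no stress test gives 98 − 1 = 97. No deviation. ✓
  Distressed: no stress test gives 98 − 2 = 96; stress test gives 258 − 222 = 36. No deviation. ✓
Both hold — the solvent type sends stress test.

stress test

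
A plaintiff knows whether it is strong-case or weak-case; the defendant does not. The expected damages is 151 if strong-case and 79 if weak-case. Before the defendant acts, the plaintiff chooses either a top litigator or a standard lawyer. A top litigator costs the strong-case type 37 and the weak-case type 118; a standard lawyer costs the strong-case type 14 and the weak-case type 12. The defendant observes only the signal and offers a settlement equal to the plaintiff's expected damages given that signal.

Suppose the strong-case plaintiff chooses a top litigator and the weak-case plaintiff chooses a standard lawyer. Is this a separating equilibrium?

Yes

Under separation the defendant infers type exactly: top litigator → strong-case (pays 151), standard lawyer → weak-case (pays 79).
Strong-case: top litigator gives 151 − 37 = 114; standard lawyer gives 79 − 14 = 65. No deviation. ✓
Weak-case: standard lawyer gives 79 − 12 = 67; top litigator gives 151 − 118 = 33. No deviation. ✓
Both incentive constraints hold.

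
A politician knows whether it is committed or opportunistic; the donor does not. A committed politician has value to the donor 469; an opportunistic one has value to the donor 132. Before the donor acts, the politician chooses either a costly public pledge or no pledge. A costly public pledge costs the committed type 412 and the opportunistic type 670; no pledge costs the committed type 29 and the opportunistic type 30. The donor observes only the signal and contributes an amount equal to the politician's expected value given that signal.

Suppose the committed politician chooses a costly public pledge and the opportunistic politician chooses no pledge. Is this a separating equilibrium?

No

Under separation the donor infers type exactly: pledge → committed (pays 469), no pledge → opportunistic (pays 132).
Committed: pledge gives 469 − 412 = 57; no pledge gives 132 − 29 = 103. Would deviate. ✗
Opportunistic: no pledge gives 132 − 30 = 102; pledge gives 469 − 670 = -201. No deviation. ✓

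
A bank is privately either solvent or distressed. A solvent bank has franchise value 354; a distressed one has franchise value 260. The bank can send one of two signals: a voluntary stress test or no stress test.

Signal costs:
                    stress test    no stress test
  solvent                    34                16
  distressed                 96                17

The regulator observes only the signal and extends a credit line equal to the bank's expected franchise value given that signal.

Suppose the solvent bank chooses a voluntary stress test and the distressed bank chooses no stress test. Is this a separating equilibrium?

No

If types separate, stress test earns payment 354 and no stress test earns 260.
Solvent: stress test gives 354 − 34 = 320; no stress test gives 260 − 16 = 244. No deviation. ✓
Distressed: no stress test gives 260 − 17 = 243; stress test gives 354 − 96 = 258. Would deviate. ✗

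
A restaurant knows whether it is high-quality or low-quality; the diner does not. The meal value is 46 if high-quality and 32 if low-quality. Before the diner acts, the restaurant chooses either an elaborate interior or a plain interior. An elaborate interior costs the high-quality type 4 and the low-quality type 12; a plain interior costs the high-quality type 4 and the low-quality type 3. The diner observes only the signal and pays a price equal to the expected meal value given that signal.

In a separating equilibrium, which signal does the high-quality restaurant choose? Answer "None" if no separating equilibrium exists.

Try high-quality → elaborate interior, low-quality → plain interior:
  Under separation the diner infers type exactly: elaborate interior → high-quality (pays 46), plain interior → low-quality (pays 32).
  High-quality: elaborate interior gives 46 − 4 = 42; plain interior gives 32 − 4 = 28. No deviation. ✓
  Low-quality: plain interior gives 32 − 3 = 29; elaborate interior gives 46 − 12 = 34. Would deviate. ✗
Try high-quality → plain interior, low-quality → elaborate interior:
  Under separation the diner infers type exactly: plain interior → high-quality (pays 46), elaborate interior → low-quality (pays 32).
  High-quality: plain interior gives 46 − 4 = 42; elaborate interior gives 32 − 4 = 28. No deviation. ✓
  Low-quality: elaborate interior gives 32 − 12 = 20; plain interior gives 46 − 3 = 43. Would deviate. ✗
Neither assignment is incentive-compatible.

None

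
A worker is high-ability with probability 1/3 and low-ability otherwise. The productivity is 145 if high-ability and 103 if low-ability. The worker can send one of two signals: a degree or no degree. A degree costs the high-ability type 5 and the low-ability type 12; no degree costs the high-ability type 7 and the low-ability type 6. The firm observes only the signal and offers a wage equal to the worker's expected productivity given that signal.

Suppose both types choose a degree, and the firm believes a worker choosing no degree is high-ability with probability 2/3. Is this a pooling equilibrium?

On the equilibrium path (degree) the firm holds the prior 1/3 and pays 1/3·145 + 2/3·103 = 117. Off-path (no degree) belief 2/3 gives 2/3·145 + 1/3·103 = 131.
High-ability: degree gives 117 − 5 = 112; no degree gives 131 − 7 = 124. Deviates. ✗
Low-ability: degree gives 117 − 12 = 105; no degree gives 131 − 6 = 125. Deviates. ✗

No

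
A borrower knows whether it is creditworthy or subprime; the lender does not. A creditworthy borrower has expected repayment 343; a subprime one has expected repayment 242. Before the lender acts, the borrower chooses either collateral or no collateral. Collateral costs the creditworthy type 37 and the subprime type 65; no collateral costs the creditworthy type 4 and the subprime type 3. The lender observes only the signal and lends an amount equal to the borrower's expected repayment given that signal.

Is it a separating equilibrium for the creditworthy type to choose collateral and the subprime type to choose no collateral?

No

If types separate, collateral earns payment 343 and no collateral earns 242.
Creditworthy: collateral gives 343 − 37 = 306; no collateral gives 242 − 4 = 238. No deviation. ✓
Subprime: no collateral gives 242 − 3 = 239; collateral gives 343 − 65 = 278. Would deviate. ✗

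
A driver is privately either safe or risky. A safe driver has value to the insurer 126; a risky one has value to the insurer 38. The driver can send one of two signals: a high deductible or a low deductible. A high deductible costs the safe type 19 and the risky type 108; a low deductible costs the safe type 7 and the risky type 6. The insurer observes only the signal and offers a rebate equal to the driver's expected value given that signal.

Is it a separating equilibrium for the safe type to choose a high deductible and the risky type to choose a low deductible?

Under separation the insurer infers type exactly: high deductible → safe (pays 126), low deductible → risky (pays 38).
Safe: high deductible gives 126 − 19 = 107; low deductible gives 38 − 7 = 31. No deviation. ✓
Risky: low deductible gives 38 − 6 = 32; high deductible gives 126 − 108 = 18. No deviation. ✓
Neither type gains from mimicking the other.

Yes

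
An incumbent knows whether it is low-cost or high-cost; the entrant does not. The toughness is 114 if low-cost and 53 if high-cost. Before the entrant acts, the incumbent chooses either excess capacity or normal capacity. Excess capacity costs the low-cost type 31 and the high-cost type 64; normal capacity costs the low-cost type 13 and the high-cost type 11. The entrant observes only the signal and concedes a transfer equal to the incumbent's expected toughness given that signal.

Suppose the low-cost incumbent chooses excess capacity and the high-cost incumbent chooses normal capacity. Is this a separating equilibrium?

No

Under separation the entrant infers type exactly: excess capacity → low-cost (pays 114), normal capacity → high-cost (pays 53).
Low-cost: excess capacity gives 114 − 31 = 83; normal capacity gives 53 − 13 = 40. No deviation. ✓
High-cost: normal capacity gives 53 − 11 = 42; excess capacity gives 114 − 64 = 50. Would deviate. ✗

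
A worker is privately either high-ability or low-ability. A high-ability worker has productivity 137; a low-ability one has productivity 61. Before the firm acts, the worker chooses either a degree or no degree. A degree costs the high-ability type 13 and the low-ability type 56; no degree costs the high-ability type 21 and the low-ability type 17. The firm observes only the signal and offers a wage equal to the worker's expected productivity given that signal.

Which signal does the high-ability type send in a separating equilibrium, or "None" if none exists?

Try high-ability → degree, low-ability → no degree:
  If types separate, degree earns payment 137 and no degree earns 61.
  High-ability: degree gives 137 − 13 = 124; no degree gives 61 − 21 = 40. No deviation. ✓
  Low-ability: no degree gives 61 − 17 = 44; degree gives 137 − 56 = 81. Would deviate. ✗
Try high-ability → no degree, low-ability → degree:
  If types separate, no degree earns payment 137 and degree earns 61.
  High-ability: no degree gives 137 − 21 = 116; degree gives 61 − 13 = 48. No deviation. ✓
  Low-ability: degree gives 61 − 56 = 5; no degree gives 137 − 17 = 120. Would deviate. ✗
Neither assignment is incentive-compatible.

None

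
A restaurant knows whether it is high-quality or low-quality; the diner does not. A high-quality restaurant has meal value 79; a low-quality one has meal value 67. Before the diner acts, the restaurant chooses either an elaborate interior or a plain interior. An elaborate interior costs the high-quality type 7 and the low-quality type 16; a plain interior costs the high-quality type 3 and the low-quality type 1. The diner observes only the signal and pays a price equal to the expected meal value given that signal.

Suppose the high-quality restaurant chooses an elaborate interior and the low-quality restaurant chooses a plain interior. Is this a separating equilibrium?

If types separate, elaborate interior earns payment 79 and plain interior earns 67.
High-quality: elaborate interior gives 79 − 7 = 72; plain interior gives 67 − 3 = 64. No deviation. ✓
Low-quality: plain interior gives 67 − 1 = 66; elaborate interior gives 79 − 16 = 63. No deviation. ✓
Neither type gains from mimicking the other.

Yes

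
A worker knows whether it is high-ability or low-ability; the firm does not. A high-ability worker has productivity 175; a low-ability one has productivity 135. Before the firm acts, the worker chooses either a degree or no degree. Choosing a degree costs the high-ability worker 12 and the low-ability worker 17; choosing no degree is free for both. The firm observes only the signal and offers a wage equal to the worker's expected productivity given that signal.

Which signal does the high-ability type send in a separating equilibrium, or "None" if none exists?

Try high-ability → degree, low-ability → no degree:
  Under separation the firm infers type exactly: degree → high-ability (pays 175), no degree → low-ability (pays 135).
  High-ability: degree gives 175 − 12 = 163; no degree gives 135 − 0 = 135. No deviation. ✓
  Low-ability: no degree gives 135 − 0 = 135; degree gives 175 − 17 = 158. Would deviate. ✗
Try high-ability → no degree, low-ability → degree:
  Under separation the firm infers type exactly: no degree → high-ability (pays 175), degree → low-ability (pays 135).
  High-ability: no degree gives 175 − 0 = 175; degree gives 135 − 12 = 123. No deviation. ✓
  Low-ability: degree gives 135 − 17 = 118; no degree gives 175 − 0 = 175. Would deviate. ✗
Neither assignment is incentive-compatible.

None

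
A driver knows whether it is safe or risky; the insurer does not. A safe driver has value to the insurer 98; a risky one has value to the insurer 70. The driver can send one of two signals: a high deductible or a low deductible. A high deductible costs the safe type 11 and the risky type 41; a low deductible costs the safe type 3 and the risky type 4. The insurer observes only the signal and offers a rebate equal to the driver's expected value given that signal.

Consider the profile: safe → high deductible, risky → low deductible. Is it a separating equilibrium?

Yes

If types separate, high deductible earns payment 98 and low deductible earns 70.
Safe: high deductible gives 98 − 11 = 87; low deductible gives 70 − 3 = 67. No deviation. ✓
Risky: low deductible gives 70 − 4 = 66; high deductible gives 98 − 41 = 57. No deviation. ✓
Both incentive constraints hold.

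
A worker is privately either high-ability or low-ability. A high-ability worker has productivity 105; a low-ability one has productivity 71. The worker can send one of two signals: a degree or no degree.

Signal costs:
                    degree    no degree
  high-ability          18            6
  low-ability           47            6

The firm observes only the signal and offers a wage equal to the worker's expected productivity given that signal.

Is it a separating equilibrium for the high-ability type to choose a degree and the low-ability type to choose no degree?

Under separation the firm infers type exactly: degree → high-ability (pays 105), no degree → low-ability (pays 71).
High-ability: degree gives 105 − 18 = 87; no degree gives 71 − 6 = 65. No deviation. ✓
Low-ability: no degree gives 71 − 6 = 65; degree gives 105 − 47 = 58. No deviation. ✓
Neither type gains from mimicking the other.

Yes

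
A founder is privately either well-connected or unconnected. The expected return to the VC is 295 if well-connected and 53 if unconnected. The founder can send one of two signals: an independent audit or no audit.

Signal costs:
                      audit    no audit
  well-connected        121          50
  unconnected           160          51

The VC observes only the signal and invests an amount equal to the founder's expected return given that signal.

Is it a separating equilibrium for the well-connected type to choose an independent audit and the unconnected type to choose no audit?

No

If types separate, audit earns payment 295 and no audit earns 53.
Well-connected: audit gives 295 − 121 = 174; no audit gives 53 − 50 = 3. No deviation. ✓
Unconnected: no audit gives 53 − 51 = 2; audit gives 295 − 160 = 135. Would deviate. ✗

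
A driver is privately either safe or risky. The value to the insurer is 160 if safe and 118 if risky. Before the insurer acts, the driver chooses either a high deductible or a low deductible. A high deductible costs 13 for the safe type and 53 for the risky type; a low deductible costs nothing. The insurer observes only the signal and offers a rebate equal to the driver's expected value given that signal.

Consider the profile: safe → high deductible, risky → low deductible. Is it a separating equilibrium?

Yes

Under separation the insurer infers type exactly: high deductible → safe (pays 160), low deductible → risky (pays 118).
Safe: high deductible gives 160 − 13 = 147; low deductible gives 118 − 0 = 118. No deviation. ✓
Risky: low deductible gives 118 − 0 = 118; high deductible gives 160 − 53 = 107. No deviation. ✓
Neither type gains from mimicking the other.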